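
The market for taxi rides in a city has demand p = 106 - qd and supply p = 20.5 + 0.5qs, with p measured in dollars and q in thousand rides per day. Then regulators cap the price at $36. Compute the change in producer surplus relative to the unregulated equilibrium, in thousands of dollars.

-572

Rearranging demand gives qd = 106 - p; rearranging supply gives qs = 2p - 41. Equilibrium: 106 - p = 2p - 41, so 147 = 3p and p* = 49, q* = 57.
Because the ceiling (36) lies below the market-clearing price, it is binding.
At p = 36: qd = 106 - 36 = 70 and qs = 2·36 - 41 = 31.
Producer surplus without the control is ½ · (49 - 20.5) · 57 = 812.25.
With the ceiling, producers sell 31 units at 36, so PS = ½ · (36 - 20.5) · 31 = 240.25.
Change in producer surplus = 240.25 - 812.25 = -572.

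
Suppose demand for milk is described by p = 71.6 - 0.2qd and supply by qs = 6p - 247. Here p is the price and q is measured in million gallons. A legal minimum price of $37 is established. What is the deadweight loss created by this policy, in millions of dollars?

Rearranging demand gives qd = 358 - 5p. In a free market, 358 - 5p = 6p - 247 gives the equilibrium p* = 55, q* = 83.
Since 37 is below p* = 55, the floor does not bind and the free-market outcome prevails.
Since the control does not bind, no trades are prevented and deadweight loss is zero.

0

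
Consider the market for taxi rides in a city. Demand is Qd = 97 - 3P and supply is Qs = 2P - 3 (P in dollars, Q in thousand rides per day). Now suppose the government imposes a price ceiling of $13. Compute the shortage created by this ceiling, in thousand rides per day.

35

Equilibrium: 97 - 3P = 2P - 3, so 100 = 5P and P* = 20, Q* = 37.
Since 13 < 20, the ceiling is binding.
At P = 13: Qd = 97 - 3·13 = 58 and Qs = 2·13 - 3 = 23.
Shortage = Qd - Qs = 58 - 23 = 35.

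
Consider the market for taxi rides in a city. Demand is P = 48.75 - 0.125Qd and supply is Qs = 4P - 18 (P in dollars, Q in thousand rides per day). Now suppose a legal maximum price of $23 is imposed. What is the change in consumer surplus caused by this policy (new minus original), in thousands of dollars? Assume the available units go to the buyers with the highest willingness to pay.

693

Rearranging demand gives Qd = 390 - 8P. In a free market, 390 - 8P = 4P - 18 gives the equilibrium P* = 34, Q* = 118.
Since 23 < 34, the ceiling is binding.
At P = 23: Qd = 390 - 8·23 = 206 and Qs = 4·23 - 18 = 74.
Consumer surplus without the control is ½ · (48.75 - 34) · 118 = 870.25.
With the ceiling, 74 units are sold at 23 (assume they go to the highest-value buyers). The demand price at Q = 74 is 39.5, so CS = ½ · [(48.75 - 23) + (39.5 - 23)] · 74 = 1563.25.
Change in consumer surplus = 1563.25 - 870.25 = 693.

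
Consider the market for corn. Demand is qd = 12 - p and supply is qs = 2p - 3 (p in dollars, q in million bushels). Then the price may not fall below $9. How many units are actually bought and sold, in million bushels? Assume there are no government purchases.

3

Equilibrium: 12 - p = 2p - 3, so 15 = 3p and p* = 5, q* = 7.
Since 9 > 5, the floor is binding.
At p = 9: qd = 12 - 9 = 3 and qs = 2·9 - 3 = 15.
The quantity actually transacted is the short side, demand: 3.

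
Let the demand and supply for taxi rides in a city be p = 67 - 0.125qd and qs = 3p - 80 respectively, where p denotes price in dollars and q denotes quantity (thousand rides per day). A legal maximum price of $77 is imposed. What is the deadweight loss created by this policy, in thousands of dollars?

Rearranging demand gives qd = 536 - 8p. Setting quantity demanded equal to quantity supplied, 536 - 8p = 3p - 80, gives p* = 56 and q* = 88.
The ceiling of 77 is above the equilibrium price 56, so it is not binding; the market clears at p* = 56, q* = 88.
Since the control does not bind, no trades are prevented and deadweight loss is zero.

0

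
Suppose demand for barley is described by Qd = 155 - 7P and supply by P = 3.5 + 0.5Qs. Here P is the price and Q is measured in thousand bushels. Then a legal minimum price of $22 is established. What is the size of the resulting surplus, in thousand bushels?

36

Rearranging supply gives Qs = 2P - 7. Without the control the market clears where 155 - 7P = 2P - 7, i.e. P* = 18 and Q* = 29.
The floor of 22 is above the equilibrium price 18, so it binds.
At P = 22: Qd = 155 - 7·22 = 1 and Qs = 2·22 - 7 = 37.
Surplus = Qs - Qd = 37 - 1 = 36.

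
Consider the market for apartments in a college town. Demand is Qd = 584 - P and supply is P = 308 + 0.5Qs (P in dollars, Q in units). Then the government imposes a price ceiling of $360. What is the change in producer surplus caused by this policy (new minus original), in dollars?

Rearranging supply gives Qs = 2P - 616. Without the control the market clears where 584 - P = 2P - 616, i.e. P* = 400 and Q* = 184.
Because the ceiling (360) lies below the market-clearing price, it is binding.
At P = 360: Qd = 584 - 360 = 224 and Qs = 2·360 - 616 = 104.
Producer surplus without the control is ½ · (400 - 308) · 184 = 8464.
With the ceiling, producers sell 104 units at 360, so PS = ½ · (360 - 308) · 104 = 2704.
Change in producer surplus = 2704 - 8464 = -5760.

-5760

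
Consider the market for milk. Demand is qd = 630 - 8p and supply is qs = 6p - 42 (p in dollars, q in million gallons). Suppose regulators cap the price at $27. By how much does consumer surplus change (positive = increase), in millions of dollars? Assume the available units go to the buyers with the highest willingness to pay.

Without the control the market clears where 630 - 8p = 6p - 42, i.e. p* = 48 and q* = 246.
The ceiling of 27 is below the equilibrium price 48, so it binds.
At p = 27: qd = 630 - 8·27 = 414 and qs = 6·27 - 42 = 120.
Consumer surplus without the control is ½ · (78.75 - 48) · 246 = 3782.25.
With the ceiling, 120 units are sold at 27 (assume they go to the highest-value buyers). The demand price at q = 120 is 63.75, so CS = ½ · [(78.75 - 27) + (63.75 - 27)] · 120 = 5310.
Change in consumer surplus = 5310 - 3782.25 = 1527.75.

1527.75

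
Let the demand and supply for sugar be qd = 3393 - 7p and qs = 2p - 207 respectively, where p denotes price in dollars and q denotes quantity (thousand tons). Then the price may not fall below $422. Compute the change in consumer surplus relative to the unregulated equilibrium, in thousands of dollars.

-11352

Equilibrium: 3393 - 7p = 2p - 207, so 3600 = 9p and p* = 400, q* = 593.
Since 422 > 400, the floor is binding.
At p = 422: qd = 3393 - 7·422 = 439 and qs = 2·422 - 207 = 637.
Consumer surplus without the control is ½ · (3393/7 - 400) · 593 = 351649/14.
With the floor, consumers buy 439 units at 422, so CS = ½ · (3393/7 - 422) · 439 = 192721/14.
Change in consumer surplus = 192721/14 - 351649/14 = -11352.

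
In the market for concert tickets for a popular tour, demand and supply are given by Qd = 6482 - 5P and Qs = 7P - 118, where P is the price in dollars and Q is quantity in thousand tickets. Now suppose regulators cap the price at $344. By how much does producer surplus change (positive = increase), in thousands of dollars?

Equilibrium: 6482 - 5P = 7P - 118, so 6600 = 12P and P* = 550, Q* = 3732.
Since 344 < 550, the ceiling is binding.
At P = 344: Qd = 6482 - 5·344 = 4762 and Qs = 7·344 - 118 = 2290.
Producer surplus without the control is ½ · (550 - 118/7) · 3732 = 6963912/7.
With the ceiling, producers sell 2290 units at 344, so PS = ½ · (344 - 118/7) · 2290 = 2622050/7.
Change in producer surplus = 2622050/7 - 6963912/7 = -620266.

-620266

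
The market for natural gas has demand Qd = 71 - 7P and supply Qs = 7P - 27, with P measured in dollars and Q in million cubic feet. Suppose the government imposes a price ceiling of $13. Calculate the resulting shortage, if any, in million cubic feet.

In a free market, 71 - 7P = 7P - 27 gives the equilibrium P* = 7, Q* = 22.
The ceiling of 13 is above the equilibrium price 7, so it is not binding; the market clears at P* = 7, Q* = 22.
Since the control does not bind, there is no shortage.

0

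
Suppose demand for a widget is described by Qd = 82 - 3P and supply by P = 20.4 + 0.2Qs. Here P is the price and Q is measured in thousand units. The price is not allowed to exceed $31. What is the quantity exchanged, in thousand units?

13

Rearranging supply gives Qs = 5P - 102. Without the control the market clears where 82 - 3P = 5P - 102, i.e. P* = 23 and Q* = 13.
Since 31 is above P* = 23, the ceiling does not bind and the free-market outcome prevails.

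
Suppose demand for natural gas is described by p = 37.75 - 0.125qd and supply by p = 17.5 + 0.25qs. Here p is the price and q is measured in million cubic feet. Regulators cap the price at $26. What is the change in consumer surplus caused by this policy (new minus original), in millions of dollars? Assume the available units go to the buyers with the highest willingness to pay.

145

Rearranging demand gives qd = 302 - 8p; rearranging supply gives qs = 4p - 70. In a free market, 302 - 8p = 4p - 70 gives the equilibrium p* = 31, q* = 54.
The ceiling of 26 is below the equilibrium price 31, so it binds.
At p = 26: qd = 302 - 8·26 = 94 and qs = 4·26 - 70 = 34.
Consumer surplus without the control is ½ · (37.75 - 31) · 54 = 182.25.
With the ceiling, 34 units are sold at 26 (assume they go to the highest-value buyers). The demand price at q = 34 is 33.5, so CS = ½ · [(37.75 - 26) + (33.5 - 26)] · 34 = 327.25.
Change in consumer surplus = 327.25 - 182.25 = 145.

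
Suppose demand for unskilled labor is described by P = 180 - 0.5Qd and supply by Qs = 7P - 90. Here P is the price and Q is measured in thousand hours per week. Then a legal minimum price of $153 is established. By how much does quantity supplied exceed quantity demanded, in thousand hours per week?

927

Rearranging demand gives Qd = 360 - 2P. Equilibrium: 360 - 2P = 7P - 90, so 450 = 9P and P* = 50, Q* = 260.
Since 153 > 50, the floor is binding.
At P = 153: Qd = 360 - 2·153 = 54 and Qs = 7·153 - 90 = 981.
Surplus = Qs - Qd = 981 - 54 = 927.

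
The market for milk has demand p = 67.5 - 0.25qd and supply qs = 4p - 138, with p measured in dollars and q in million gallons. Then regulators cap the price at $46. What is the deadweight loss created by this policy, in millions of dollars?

100

Rearranging demand gives qd = 270 - 4p. In a free market, 270 - 4p = 4p - 138 gives the equilibrium p* = 51, q* = 66.
Because the ceiling (46) lies below the market-clearing price, it is binding.
At p = 46: qd = 270 - 4·46 = 86 and qs = 4·46 - 138 = 46.
Quantity traded falls to 46. At q = 46 the demand price is (270 - 46)/4 = 56 and the supply price is (138 + 46)/4 = 46.
Deadweight loss = ½ · (56 - 46) · (66 - 46) = ½ · 10 · 20 = 100.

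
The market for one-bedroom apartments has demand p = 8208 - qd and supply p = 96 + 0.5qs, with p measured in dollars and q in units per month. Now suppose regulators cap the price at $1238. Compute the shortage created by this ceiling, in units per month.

4686

Rearranging demand gives qd = 8208 - p; rearranging supply gives qs = 2p - 192. Equilibrium: 8208 - p = 2p - 192, so 8400 = 3p and p* = 2800, q* = 5408.
Since 1238 < 2800, the ceiling is binding.
At p = 1238: qd = 8208 - 1238 = 6970 and qs = 2·1238 - 192 = 2284.
Shortage = qd - qs = 6970 - 2284 = 4686.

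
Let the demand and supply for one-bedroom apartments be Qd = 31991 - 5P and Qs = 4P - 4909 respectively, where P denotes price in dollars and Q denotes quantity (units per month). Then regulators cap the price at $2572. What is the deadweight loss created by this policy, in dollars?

Without the control the market clears where 31991 - 5P = 4P - 4909, i.e. P* = 4100 and Q* = 11491.
Because the ceiling (2572) lies below the market-clearing price, it is binding.
At P = 2572: Qd = 31991 - 5·2572 = 19131 and Qs = 4·2572 - 4909 = 5379.
Quantity traded falls to 5379. At Q = 5379 the demand price is (31991 - 5379)/5 = 5322.4 and the supply price is (4909 + 5379)/4 = 2572.
Deadweight loss = ½ · (5322.4 - 2572) · (11491 - 5379) = ½ · 2750.4 · 6112 = 8405222.4.

8405222.4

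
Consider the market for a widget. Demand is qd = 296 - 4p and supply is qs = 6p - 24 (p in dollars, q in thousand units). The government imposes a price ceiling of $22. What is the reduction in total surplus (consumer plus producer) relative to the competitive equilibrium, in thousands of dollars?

750

Equilibrium: 296 - 4p = 6p - 24, so 320 = 10p and p* = 32, q* = 168.
Since 22 < 32, the ceiling is binding.
At p = 22: qd = 296 - 4·22 = 208 and qs = 6·22 - 24 = 108.
Quantity traded falls to 108. At q = 108 the demand price is (296 - 108)/4 = 47 and the supply price is (24 + 108)/6 = 22.
Deadweight loss = ½ · (47 - 22) · (168 - 108) = ½ · 25 · 60 = 750.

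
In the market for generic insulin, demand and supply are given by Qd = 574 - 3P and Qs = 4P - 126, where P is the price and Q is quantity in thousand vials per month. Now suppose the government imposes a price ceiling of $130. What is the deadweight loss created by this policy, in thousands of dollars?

Equilibrium: 574 - 3P = 4P - 126, so 700 = 7P and P* = 100, Q* = 274.
The ceiling of 130 is above the equilibrium price 100, so it is not binding; the market clears at P* = 100, Q* = 274.
Since the control does not bind, no trades are prevented and deadweight loss is zero.

0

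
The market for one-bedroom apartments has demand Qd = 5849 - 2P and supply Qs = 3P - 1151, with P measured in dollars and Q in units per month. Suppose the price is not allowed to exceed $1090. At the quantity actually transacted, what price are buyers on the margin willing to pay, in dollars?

Equilibrium: 5849 - 2P = 3P - 1151, so 7000 = 5P and P* = 1400, Q* = 3049.
Because the ceiling (1090) lies below the market-clearing price, it is binding.
At P = 1090: Qd = 5849 - 2·1090 = 3669 and Qs = 3·1090 - 1151 = 2119.
Only 2119 units reach the market. On the demand curve, the marginal buyer's willingness to pay at Q = 2119 is (5849 - 2119)/2 = 1865.

1865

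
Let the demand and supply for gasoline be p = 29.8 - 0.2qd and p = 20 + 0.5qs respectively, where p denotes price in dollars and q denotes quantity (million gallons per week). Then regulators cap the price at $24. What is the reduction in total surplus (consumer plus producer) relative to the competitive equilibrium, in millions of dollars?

12.6

Rearranging demand gives qd = 149 - 5p; rearranging supply gives qs = 2p - 40. Equilibrium: 149 - 5p = 2p - 40, so 189 = 7p and p* = 27, q* = 14.
Because the ceiling (24) lies below the market-clearing price, it is binding.
At p = 24: qd = 149 - 5·24 = 29 and qs = 2·24 - 40 = 8.
Quantity traded falls to 8. At q = 8 the demand price is (149 - 8)/5 = 28.2 and the supply price is (40 + 8)/2 = 24.
Deadweight loss = ½ · (28.2 - 24) · (14 - 8) = ½ · 4.2 · 6 = 12.6.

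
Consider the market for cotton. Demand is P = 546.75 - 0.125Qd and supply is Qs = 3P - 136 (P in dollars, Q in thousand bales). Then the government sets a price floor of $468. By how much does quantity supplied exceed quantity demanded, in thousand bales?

638

Rearranging demand gives Qd = 4374 - 8P. Equilibrium: 4374 - 8P = 3P - 136, so 4510 = 11P and P* = 410, Q* = 1094.
Because the floor (468) lies above the market-clearing price, it is binding.
At P = 468: Qd = 4374 - 8·468 = 630 and Qs = 3·468 - 136 = 1268.
Surplus = Qs - Qd = 1268 - 630 = 638.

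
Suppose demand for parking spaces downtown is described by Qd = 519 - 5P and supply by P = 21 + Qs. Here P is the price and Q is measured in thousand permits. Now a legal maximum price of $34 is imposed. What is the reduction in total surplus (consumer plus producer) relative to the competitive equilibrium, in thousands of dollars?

1881.6

Rearranging supply gives Qs = P - 21. Equilibrium: 519 - 5P = P - 21, so 540 = 6P and P* = 90, Q* = 69.
The ceiling of 34 is below the equilibrium price 90, so it binds.
At P = 34: Qd = 519 - 5·34 = 349 and Qs = 34 - 21 = 13.
Quantity traded falls to 13. At Q = 13 the demand price is (519 - 13)/5 = 101.2 and the supply price is 21 + 13 = 34.
Deadweight loss = ½ · (101.2 - 34) · (69 - 13) = ½ · 67.2 · 56 = 1881.6.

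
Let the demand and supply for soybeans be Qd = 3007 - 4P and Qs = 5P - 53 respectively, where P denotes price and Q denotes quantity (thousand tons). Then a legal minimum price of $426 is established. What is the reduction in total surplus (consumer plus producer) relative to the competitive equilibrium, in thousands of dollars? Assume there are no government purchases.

26625.6

Setting quantity demanded equal to quantity supplied, 3007 - 4P = 5P - 53, gives P* = 340 and Q* = 1647.
Since 426 > 340, the floor is binding.
At P = 426: Qd = 3007 - 4·426 = 1303 and Qs = 5·426 - 53 = 2077.
Quantity traded falls to 1303. At Q = 1303 the demand price is (3007 - 1303)/4 = 426 and the supply price is (53 + 1303)/5 = 271.2.
Deadweight loss = ½ · (426 - 271.2) · (1647 - 1303) = ½ · 154.8 · 344 = 26625.6.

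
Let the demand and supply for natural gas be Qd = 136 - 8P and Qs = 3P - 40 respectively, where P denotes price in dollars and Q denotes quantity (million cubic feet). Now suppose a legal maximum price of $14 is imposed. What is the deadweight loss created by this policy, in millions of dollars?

Equilibrium: 136 - 8P = 3P - 40, so 176 = 11P and P* = 16, Q* = 8.
Because the ceiling (14) lies below the market-clearing price, it is binding.
At P = 14: Qd = 136 - 8·14 = 24 and Qs = 3·14 - 40 = 2.
Quantity traded falls to 2. At Q = 2 the demand price is (136 - 2)/8 = 16.75 and the supply price is (40 + 2)/3 = 14.
Deadweight loss = ½ · (16.75 - 14) · (8 - 2) = ½ · 2.75 · 6 = 8.25.

8.25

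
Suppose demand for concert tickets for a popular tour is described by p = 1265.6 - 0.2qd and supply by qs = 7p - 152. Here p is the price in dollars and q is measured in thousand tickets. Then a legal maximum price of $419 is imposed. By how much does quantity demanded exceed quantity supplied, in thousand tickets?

1452

Rearranging demand gives qd = 6328 - 5p. Setting quantity demanded equal to quantity supplied, 6328 - 5p = 7p - 152, gives p* = 540 and q* = 3628.
The ceiling of 419 is below the equilibrium price 540, so it binds.
At p = 419: qd = 6328 - 5·419 = 4233 and qs = 7·419 - 152 = 2781.
Shortage = qd - qs = 4233 - 2781 = 1452.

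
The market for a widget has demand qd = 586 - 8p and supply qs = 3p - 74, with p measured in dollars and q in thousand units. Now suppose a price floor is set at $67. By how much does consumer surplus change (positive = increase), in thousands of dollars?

Without the control the market clears where 586 - 8p = 3p - 74, i.e. p* = 60 and q* = 106.
The floor of 67 is above the equilibrium price 60, so it binds.
At p = 67: qd = 586 - 8·67 = 50 and qs = 3·67 - 74 = 127.
Consumer surplus without the control is ½ · (73.25 - 60) · 106 = 702.25.
With the floor, consumers buy 50 units at 67, so CS = ½ · (73.25 - 67) · 50 = 156.25.
Change in consumer surplus = 156.25 - 702.25 = -546.

-546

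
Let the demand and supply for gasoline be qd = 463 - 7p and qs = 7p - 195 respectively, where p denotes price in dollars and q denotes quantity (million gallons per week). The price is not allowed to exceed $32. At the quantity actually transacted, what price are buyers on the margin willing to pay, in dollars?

In a free market, 463 - 7p = 7p - 195 gives the equilibrium p* = 47, q* = 134.
Because the ceiling (32) lies below the market-clearing price, it is binding.
At p = 32: qd = 463 - 7·32 = 239 and qs = 7·32 - 195 = 29.
Only 29 units reach the market. On the demand curve, the marginal buyer's willingness to pay at q = 29 is (463 - 29)/7 = 62.

62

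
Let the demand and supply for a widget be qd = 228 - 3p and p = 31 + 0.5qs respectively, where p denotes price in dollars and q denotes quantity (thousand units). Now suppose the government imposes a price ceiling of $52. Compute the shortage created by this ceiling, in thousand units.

30

Rearranging supply gives qs = 2p - 62. Without the control the market clears where 228 - 3p = 2p - 62, i.e. p* = 58 and q* = 54.
Since 52 < 58, the ceiling is binding.
At p = 52: qd = 228 - 3·52 = 72 and qs = 2·52 - 62 = 42.
Shortage = qd - qs = 72 - 42 = 30.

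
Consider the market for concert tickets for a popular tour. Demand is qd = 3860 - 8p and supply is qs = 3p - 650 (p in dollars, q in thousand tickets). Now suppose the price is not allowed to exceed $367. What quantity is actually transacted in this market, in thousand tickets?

451

Equilibrium: 3860 - 8p = 3p - 650, so 4510 = 11p and p* = 410, q* = 580.
The ceiling of 367 is below the equilibrium price 410, so it binds.
At p = 367: qd = 3860 - 8·367 = 924 and qs = 3·367 - 650 = 451.
The quantity actually transacted is the short side, supply: 451.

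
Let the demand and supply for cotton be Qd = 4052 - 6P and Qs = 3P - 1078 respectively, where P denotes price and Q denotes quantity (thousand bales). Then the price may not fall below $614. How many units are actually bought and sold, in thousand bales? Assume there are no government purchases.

368

Equilibrium: 4052 - 6P = 3P - 1078, so 5130 = 9P and P* = 570, Q* = 632.
The floor of 614 is above the equilibrium price 570, so it binds.
At P = 614: Qd = 4052 - 6·614 = 368 and Qs = 3·614 - 1078 = 764.
The quantity actually transacted is the short side, demand: 368.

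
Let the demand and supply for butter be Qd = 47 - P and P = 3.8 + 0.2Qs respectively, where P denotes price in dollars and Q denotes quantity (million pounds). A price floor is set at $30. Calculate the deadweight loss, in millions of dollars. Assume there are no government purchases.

216.6

Rearranging supply gives Qs = 5P - 19. Equilibrium: 47 - P = 5P - 19, so 66 = 6P and P* = 11, Q* = 36.
The floor of 30 is above the equilibrium price 11, so it binds.
At P = 30: Qd = 47 - 30 = 17 and Qs = 5·30 - 19 = 131.
Quantity traded falls to 17. At Q = 17 the demand price is 47 - 17 = 30 and the supply price is (19 + 17)/5 = 7.2.
Deadweight loss = ½ · (30 - 7.2) · (36 - 17) = ½ · 22.8 · 19 = 216.6.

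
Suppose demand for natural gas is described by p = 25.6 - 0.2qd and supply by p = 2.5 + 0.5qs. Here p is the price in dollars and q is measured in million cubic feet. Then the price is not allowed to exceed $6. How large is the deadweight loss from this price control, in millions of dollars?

236.6

Rearranging demand gives qd = 128 - 5p; rearranging supply gives qs = 2p - 5. Setting quantity demanded equal to quantity supplied, 128 - 5p = 2p - 5, gives p* = 19 and q* = 33.
Since 6 < 19, the ceiling is binding.
At p = 6: qd = 128 - 5·6 = 98 and qs = 2·6 - 5 = 7.
Quantity traded falls to 7. At q = 7 the demand price is (128 - 7)/5 = 24.2 and the supply price is (5 + 7)/2 = 6.
Deadweight loss = ½ · (24.2 - 6) · (33 - 7) = ½ · 18.2 · 26 = 236.6.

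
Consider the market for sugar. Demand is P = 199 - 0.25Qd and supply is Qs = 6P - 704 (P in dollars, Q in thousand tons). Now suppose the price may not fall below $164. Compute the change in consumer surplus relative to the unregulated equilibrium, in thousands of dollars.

Rearranging demand gives Qd = 796 - 4P. Setting quantity demanded equal to quantity supplied, 796 - 4P = 6P - 704, gives P* = 150 and Q* = 196.
Because the floor (164) lies above the market-clearing price, it is binding.
At P = 164: Qd = 796 - 4·164 = 140 and Qs = 6·164 - 704 = 280.
Consumer surplus without the control is ½ · (199 - 150) · 196 = 4802.
With the floor, consumers buy 140 units at 164, so CS = ½ · (199 - 164) · 140 = 2450.
Change in consumer surplus = 2450 - 4802 = -2352.

-2352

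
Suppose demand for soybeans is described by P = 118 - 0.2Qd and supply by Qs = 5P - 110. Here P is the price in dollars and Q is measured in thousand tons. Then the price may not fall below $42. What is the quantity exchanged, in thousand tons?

Rearranging demand gives Qd = 590 - 5P. Equilibrium: 590 - 5P = 5P - 110, so 700 = 10P and P* = 70, Q* = 240.
Since 42 is below P* = 70, the floor does not bind and the free-market outcome prevails.

240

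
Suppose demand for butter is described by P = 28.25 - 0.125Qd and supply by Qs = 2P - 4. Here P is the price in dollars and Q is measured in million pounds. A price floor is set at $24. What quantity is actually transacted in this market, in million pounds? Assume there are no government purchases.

34

Rearranging demand gives Qd = 226 - 8P. Setting quantity demanded equal to quantity supplied, 226 - 8P = 2P - 4, gives P* = 23 and Q* = 42.
The floor of 24 is above the equilibrium price 23, so it binds.
At P = 24: Qd = 226 - 8·24 = 34 and Qs = 2·24 - 4 = 44.
The quantity actually transacted is the short side, demand: 34.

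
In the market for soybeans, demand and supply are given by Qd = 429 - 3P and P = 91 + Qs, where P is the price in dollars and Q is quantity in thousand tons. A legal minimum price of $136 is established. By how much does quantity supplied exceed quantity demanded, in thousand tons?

Rearranging supply gives Qs = P - 91. Equilibrium: 429 - 3P = P - 91, so 520 = 4P and P* = 130, Q* = 39.
Because the floor (136) lies above the market-clearing price, it is binding.
At P = 136: Qd = 429 - 3·136 = 21 and Qs = 136 - 91 = 45.
Surplus = Qs - Qd = 45 - 21 = 24.

24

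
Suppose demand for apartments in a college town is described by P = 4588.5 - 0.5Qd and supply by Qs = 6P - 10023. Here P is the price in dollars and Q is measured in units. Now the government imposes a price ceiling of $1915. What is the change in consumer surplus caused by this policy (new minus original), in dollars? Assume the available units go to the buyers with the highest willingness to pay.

Rearranging demand gives Qd = 9177 - 2P. In a free market, 9177 - 2P = 6P - 10023 gives the equilibrium P* = 2400, Q* = 4377.
Since 1915 < 2400, the ceiling is binding.
At P = 1915: Qd = 9177 - 2·1915 = 5347 and Qs = 6·1915 - 10023 = 1467.
Consumer surplus without the control is ½ · (4588.5 - 2400) · 4377 = 4789532.25.
With the ceiling, 1467 units are sold at 1915 (assume they go to the highest-value buyers). The demand price at Q = 1467 is 3855, so CS = ½ · [(4588.5 - 1915) + (3855 - 1915)] · 1467 = 3384002.25.
Change in consumer surplus = 3384002.25 - 4789532.25 = -1405530.

-1405530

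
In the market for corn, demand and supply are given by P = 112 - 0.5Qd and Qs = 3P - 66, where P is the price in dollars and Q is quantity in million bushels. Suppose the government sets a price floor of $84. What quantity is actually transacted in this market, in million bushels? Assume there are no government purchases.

Rearranging demand gives Qd = 224 - 2P. In a free market, 224 - 2P = 3P - 66 gives the equilibrium P* = 58, Q* = 108.
Because the floor (84) lies above the market-clearing price, it is binding.
At P = 84: Qd = 224 - 2·84 = 56 and Qs = 3·84 - 66 = 186.
The quantity actually transacted is the short side, demand: 56.

56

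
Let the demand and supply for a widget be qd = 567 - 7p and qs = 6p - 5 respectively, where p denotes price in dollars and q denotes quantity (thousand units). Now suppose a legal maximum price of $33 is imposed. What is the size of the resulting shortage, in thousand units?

143

Equilibrium: 567 - 7p = 6p - 5, so 572 = 13p and p* = 44, q* = 259.
Because the ceiling (33) lies below the market-clearing price, it is binding.
At p = 33: qd = 567 - 7·33 = 336 and qs = 6·33 - 5 = 193.
Shortage = qd - qs = 336 - 193 = 143.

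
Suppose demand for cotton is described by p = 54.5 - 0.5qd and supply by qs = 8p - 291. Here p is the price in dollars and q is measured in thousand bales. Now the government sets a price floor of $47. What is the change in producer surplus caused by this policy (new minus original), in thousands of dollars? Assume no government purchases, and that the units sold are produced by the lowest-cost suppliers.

Rearranging demand gives qd = 109 - 2p. Without the control the market clears where 109 - 2p = 8p - 291, i.e. p* = 40 and q* = 29.
Since 47 > 40, the floor is binding.
At p = 47: qd = 109 - 2·47 = 15 and qs = 8·47 - 291 = 85.
Producer surplus without the control is ½ · (40 - 36.375) · 29 = 52.5625.
With the floor, 15 units are sold at 47. The supply price at q = 15 is 38.25, so PS = ½ · [(47 - 36.375) + (47 - 38.25)] · 15 = 145.3125.
Change in producer surplus = 145.3125 - 52.5625 = 92.75.

92.75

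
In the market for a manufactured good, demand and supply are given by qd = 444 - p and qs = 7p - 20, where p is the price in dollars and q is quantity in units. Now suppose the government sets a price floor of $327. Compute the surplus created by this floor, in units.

In a free market, 444 - p = 7p - 20 gives the equilibrium p* = 58, q* = 386.
Because the floor (327) lies above the market-clearing price, it is binding.
At p = 327: qd = 444 - 327 = 117 and qs = 7·327 - 20 = 2269.
Surplus = qs - qd = 2269 - 117 = 2152.

2152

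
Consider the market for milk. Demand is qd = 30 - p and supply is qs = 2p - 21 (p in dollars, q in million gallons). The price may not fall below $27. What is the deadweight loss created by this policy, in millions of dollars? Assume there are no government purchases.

75

Without the control the market clears where 30 - p = 2p - 21, i.e. p* = 17 and q* = 13.
Since 27 > 17, the floor is binding.
At p = 27: qd = 30 - 27 = 3 and qs = 2·27 - 21 = 33.
Quantity traded falls to 3. At q = 3 the demand price is 30 - 3 = 27 and the supply price is (21 + 3)/2 = 12.
Deadweight loss = ½ · (27 - 12) · (13 - 3) = ½ · 15 · 10 = 75.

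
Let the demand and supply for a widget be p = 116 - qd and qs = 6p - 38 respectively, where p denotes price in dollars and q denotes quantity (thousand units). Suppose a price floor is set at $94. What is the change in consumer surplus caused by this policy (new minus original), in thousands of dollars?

-4176

Rearranging demand gives qd = 116 - p. Equilibrium: 116 - p = 6p - 38, so 154 = 7p and p* = 22, q* = 94.
Because the floor (94) lies above the market-clearing price, it is binding.
At p = 94: qd = 116 - 94 = 22 and qs = 6·94 - 38 = 526.
Consumer surplus without the control is ½ · (116 - 22) · 94 = 4418.
With the floor, consumers buy 22 units at 94, so CS = ½ · (116 - 94) · 22 = 242.
Change in consumer surplus = 242 - 4418 = -4176.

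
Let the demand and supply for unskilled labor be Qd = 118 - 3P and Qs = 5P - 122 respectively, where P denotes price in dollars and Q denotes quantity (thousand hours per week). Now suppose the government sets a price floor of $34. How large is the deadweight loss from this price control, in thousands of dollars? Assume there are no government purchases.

38.4

Equilibrium: 118 - 3P = 5P - 122, so 240 = 8P and P* = 30, Q* = 28.
Since 34 > 30, the floor is binding.
At P = 34: Qd = 118 - 3·34 = 16 and Qs = 5·34 - 122 = 48.
Quantity traded falls to 16. At Q = 16 the demand price is (118 - 16)/3 = 34 and the supply price is (122 + 16)/5 = 27.6.
Deadweight loss = ½ · (34 - 27.6) · (28 - 16) = ½ · 6.4 · 12 = 38.4.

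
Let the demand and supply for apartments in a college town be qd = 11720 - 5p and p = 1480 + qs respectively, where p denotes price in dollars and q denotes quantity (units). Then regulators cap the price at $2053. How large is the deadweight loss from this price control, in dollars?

12965.4

Rearranging supply gives qs = p - 1480. In a free market, 11720 - 5p = p - 1480 gives the equilibrium p* = 2200, q* = 720.
The ceiling of 2053 is below the equilibrium price 2200, so it binds.
At p = 2053: qd = 11720 - 5·2053 = 1455 and qs = 2053 - 1480 = 573.
Quantity traded falls to 573. At q = 573 the demand price is (11720 - 573)/5 = 2229.4 and the supply price is 1480 + 573 = 2053.
Deadweight loss = ½ · (2229.4 - 2053) · (720 - 573) = ½ · 176.4 · 147 = 12965.4.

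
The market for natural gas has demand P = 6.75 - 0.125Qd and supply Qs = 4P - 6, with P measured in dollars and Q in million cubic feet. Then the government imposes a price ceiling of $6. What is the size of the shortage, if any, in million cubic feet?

0

Rearranging demand gives Qd = 54 - 8P. Setting quantity demanded equal to quantity supplied, 54 - 8P = 4P - 6, gives P* = 5 and Q* = 14.
Since 6 is above P* = 5, the ceiling does not bind and the free-market outcome prevails.
Since the control does not bind, there is no shortage.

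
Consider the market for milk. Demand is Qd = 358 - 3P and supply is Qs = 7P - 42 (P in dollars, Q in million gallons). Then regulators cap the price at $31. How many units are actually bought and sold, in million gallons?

Equilibrium: 358 - 3P = 7P - 42, so 400 = 10P and P* = 40, Q* = 238.
Because the ceiling (31) lies below the market-clearing price, it is binding.
At P = 31: Qd = 358 - 3·31 = 265 and Qs = 7·31 - 42 = 175.
The quantity actually transacted is the short side, supply: 175.

175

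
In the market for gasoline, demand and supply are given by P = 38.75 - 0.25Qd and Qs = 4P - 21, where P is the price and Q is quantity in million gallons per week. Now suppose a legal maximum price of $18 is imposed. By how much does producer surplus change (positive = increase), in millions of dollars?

Rearranging demand gives Qd = 155 - 4P. In a free market, 155 - 4P = 4P - 21 gives the equilibrium P* = 22, Q* = 67.
Since 18 < 22, the ceiling is binding.
At P = 18: Qd = 155 - 4·18 = 83 and Qs = 4·18 - 21 = 51.
Producer surplus without the control is ½ · (22 - 5.25) · 67 = 561.125.
With the ceiling, producers sell 51 units at 18, so PS = ½ · (18 - 5.25) · 51 = 325.125.
Change in producer surplus = 325.125 - 561.125 = -236.

-236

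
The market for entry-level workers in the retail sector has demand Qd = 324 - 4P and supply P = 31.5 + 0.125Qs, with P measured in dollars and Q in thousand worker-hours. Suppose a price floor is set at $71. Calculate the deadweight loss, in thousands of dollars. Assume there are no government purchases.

1587

Rearranging supply gives Qs = 8P - 252. Setting quantity demanded equal to quantity supplied, 324 - 4P = 8P - 252, gives P* = 48 and Q* = 132.
Since 71 > 48, the floor is binding.
At P = 71: Qd = 324 - 4·71 = 40 and Qs = 8·71 - 252 = 316.
Quantity traded falls to 40. At Q = 40 the demand price is (324 - 40)/4 = 71 and the supply price is (252 + 40)/8 = 36.5.
Deadweight loss = ½ · (71 - 36.5) · (132 - 40) = ½ · 34.5 · 92 = 1587.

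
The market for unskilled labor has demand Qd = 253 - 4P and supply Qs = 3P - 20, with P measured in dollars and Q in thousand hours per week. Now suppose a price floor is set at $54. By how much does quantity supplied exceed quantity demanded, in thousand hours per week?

Equilibrium: 253 - 4P = 3P - 20, so 273 = 7P and P* = 39, Q* = 97.
The floor of 54 is above the equilibrium price 39, so it binds.
At P = 54: Qd = 253 - 4·54 = 37 and Qs = 3·54 - 20 = 142.
Surplus = Qs - Qd = 142 - 37 = 105.

105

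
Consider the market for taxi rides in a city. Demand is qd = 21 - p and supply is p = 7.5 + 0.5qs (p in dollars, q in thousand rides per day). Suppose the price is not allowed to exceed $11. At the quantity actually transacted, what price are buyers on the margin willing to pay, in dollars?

Rearranging supply gives qs = 2p - 15. In a free market, 21 - p = 2p - 15 gives the equilibrium p* = 12, q* = 9.
Because the ceiling (11) lies below the market-clearing price, it is binding.
At p = 11: qd = 21 - 11 = 10 and qs = 2·11 - 15 = 7.
Only 7 units reach the market. On the demand curve, the marginal buyer's willingness to pay at q = 7 is (21 - 7) = 14.

14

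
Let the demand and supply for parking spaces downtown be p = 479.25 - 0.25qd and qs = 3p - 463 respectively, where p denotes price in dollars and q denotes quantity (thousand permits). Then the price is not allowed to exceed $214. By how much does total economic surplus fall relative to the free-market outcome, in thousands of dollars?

Rearranging demand gives qd = 1917 - 4p. In a free market, 1917 - 4p = 3p - 463 gives the equilibrium p* = 340, q* = 557.
Because the ceiling (214) lies below the market-clearing price, it is binding.
At p = 214: qd = 1917 - 4·214 = 1061 and qs = 3·214 - 463 = 179.
Quantity traded falls to 179. At q = 179 the demand price is (1917 - 179)/4 = 434.5 and the supply price is (463 + 179)/3 = 214.
Deadweight loss = ½ · (434.5 - 214) · (557 - 179) = ½ · 220.5 · 378 = 41674.5.

41674.5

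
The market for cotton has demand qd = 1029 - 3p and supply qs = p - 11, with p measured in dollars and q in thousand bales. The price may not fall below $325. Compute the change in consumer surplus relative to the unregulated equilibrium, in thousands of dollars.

In a free market, 1029 - 3p = p - 11 gives the equilibrium p* = 260, q* = 249.
Since 325 > 260, the floor is binding.
At p = 325: qd = 1029 - 3·325 = 54 and qs = 325 - 11 = 314.
Consumer surplus without the control is ½ · (343 - 260) · 249 = 10333.5.
With the floor, consumers buy 54 units at 325, so CS = ½ · (343 - 325) · 54 = 486.
Change in consumer surplus = 486 - 10333.5 = -9847.5.

-9847.5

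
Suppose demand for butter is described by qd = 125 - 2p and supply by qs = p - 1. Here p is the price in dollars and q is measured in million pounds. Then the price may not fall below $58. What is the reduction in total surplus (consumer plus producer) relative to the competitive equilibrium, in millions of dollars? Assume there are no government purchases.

Without the control the market clears where 125 - 2p = p - 1, i.e. p* = 42 and q* = 41.
Because the floor (58) lies above the market-clearing price, it is binding.
At p = 58: qd = 125 - 2·58 = 9 and qs = 58 - 1 = 57.
Quantity traded falls to 9. At q = 9 the demand price is (125 - 9)/2 = 58 and the supply price is 1 + 9 = 10.
Deadweight loss = ½ · (58 - 10) · (41 - 9) = ½ · 48 · 32 = 768.

768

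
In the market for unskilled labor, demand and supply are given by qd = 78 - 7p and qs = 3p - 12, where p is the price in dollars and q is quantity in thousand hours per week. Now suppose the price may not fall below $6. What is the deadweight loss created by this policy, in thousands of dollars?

0

In a free market, 78 - 7p = 3p - 12 gives the equilibrium p* = 9, q* = 15.
Since 6 is below p* = 9, the floor does not bind and the free-market outcome prevails.
Since the control does not bind, no trades are prevented and deadweight loss is zero.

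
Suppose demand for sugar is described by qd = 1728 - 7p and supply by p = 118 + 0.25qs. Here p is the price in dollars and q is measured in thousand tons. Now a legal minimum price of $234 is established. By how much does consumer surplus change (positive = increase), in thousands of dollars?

Rearranging supply gives qs = 4p - 472. Equilibrium: 1728 - 7p = 4p - 472, so 2200 = 11p and p* = 200, q* = 328.
Since 234 > 200, the floor is binding.
At p = 234: qd = 1728 - 7·234 = 90 and qs = 4·234 - 472 = 464.
Consumer surplus without the control is ½ · (1728/7 - 200) · 328 = 53792/7.
With the floor, consumers buy 90 units at 234, so CS = ½ · (1728/7 - 234) · 90 = 4050/7.
Change in consumer surplus = 4050/7 - 53792/7 = -7106.

-7106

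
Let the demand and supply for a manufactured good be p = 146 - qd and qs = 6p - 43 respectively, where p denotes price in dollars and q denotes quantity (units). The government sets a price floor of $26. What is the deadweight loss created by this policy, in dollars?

Rearranging demand gives qd = 146 - p. In a free market, 146 - p = 6p - 43 gives the equilibrium p* = 27, q* = 119.
Since 26 is below p* = 27, the floor does not bind and the free-market outcome prevails.
Since the control does not bind, no trades are prevented and deadweight loss is zero.

0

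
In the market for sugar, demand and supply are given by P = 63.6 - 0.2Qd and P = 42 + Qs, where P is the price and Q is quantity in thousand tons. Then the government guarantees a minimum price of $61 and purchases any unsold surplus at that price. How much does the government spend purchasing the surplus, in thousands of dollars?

Rearranging demand gives Qd = 318 - 5P; rearranging supply gives Qs = P - 42. Setting quantity demanded equal to quantity supplied, 318 - 5P = P - 42, gives P* = 60 and Q* = 18.
Because the floor (61) lies above the market-clearing price, it is binding.
At P = 61: Qd = 318 - 5·61 = 13 and Qs = 61 - 42 = 19.
Surplus = Qs - Qd = 6.
Government expenditure = surplus × support price = 6 × 61 = 366.

366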